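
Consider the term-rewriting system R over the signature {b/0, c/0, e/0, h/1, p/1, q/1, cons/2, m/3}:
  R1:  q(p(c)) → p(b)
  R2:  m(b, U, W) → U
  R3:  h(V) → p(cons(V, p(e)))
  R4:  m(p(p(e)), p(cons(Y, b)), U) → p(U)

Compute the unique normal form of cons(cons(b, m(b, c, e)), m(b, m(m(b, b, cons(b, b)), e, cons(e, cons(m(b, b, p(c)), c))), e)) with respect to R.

1. cons(cons(b, m(b, c, e)), m(b, m(m(b, b, cons(b, b)), e, cons(e, cons(m(b, b, p(c)), c))), e))  →  cons(cons(b, c), m(b, m(m(b, b, cons(b, b)), e, cons(e, cons(m(b, b, p(c)), c))), e))   [R2 at 1.2]
2. cons(cons(b, c), m(b, m(m(b, b, cons(b, b)), e, cons(e, cons(m(b, b, p(c)), c))), e))  →  cons(cons(b, c), m(m(b, b, cons(b, b)), e, cons(e, cons(m(b, b, p(c)), c))))   [R2 at 2]
3. cons(cons(b, c), m(m(b, b, cons(b, b)), e, cons(e, cons(m(b, b, p(c)), c))))  →  cons(cons(b, c), m(b, e, cons(e, cons(m(b, b, p(c)), c))))   [R2 at 2.1]
4. cons(cons(b, c), m(b, e, cons(e, cons(m(b, b, p(c)), c))))  →  cons(cons(b, c), e)   [R2 at 2]

cons(cons(b, c), e)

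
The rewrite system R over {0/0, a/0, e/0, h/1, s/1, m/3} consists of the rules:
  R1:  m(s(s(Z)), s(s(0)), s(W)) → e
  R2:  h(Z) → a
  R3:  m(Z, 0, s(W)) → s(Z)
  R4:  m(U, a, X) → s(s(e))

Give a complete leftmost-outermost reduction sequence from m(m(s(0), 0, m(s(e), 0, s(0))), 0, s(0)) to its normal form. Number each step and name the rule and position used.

1. m(m(s(0), 0, m(s(e), 0, s(0))), 0, s(0))  →  s(m(s(0), 0, m(s(e), 0, s(0))))   [R3 at ε]
2. s(m(s(0), 0, m(s(e), 0, s(0))))  →  s(m(s(0), 0, s(s(e))))   [R3 at 1.3]
3. s(m(s(0), 0, s(s(e))))  →  s(s(s(0)))   [R3 at 1]

s(s(s(0)))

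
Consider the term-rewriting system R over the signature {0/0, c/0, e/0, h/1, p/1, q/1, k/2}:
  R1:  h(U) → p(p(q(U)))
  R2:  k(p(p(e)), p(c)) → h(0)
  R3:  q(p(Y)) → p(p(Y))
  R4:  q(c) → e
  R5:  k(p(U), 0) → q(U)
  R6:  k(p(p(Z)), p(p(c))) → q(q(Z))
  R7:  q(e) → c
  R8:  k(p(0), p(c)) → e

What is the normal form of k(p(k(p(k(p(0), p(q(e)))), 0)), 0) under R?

1. k(p(k(p(k(p(0), p(q(e)))), 0)), 0)  →  q(k(p(k(p(0), p(q(e)))), 0))   [R5 at ε]
2. q(k(p(k(p(0), p(q(e)))), 0))  →  q(q(k(p(0), p(q(e)))))   [R5 at 1]
3. q(q(k(p(0), p(q(e)))))  →  q(q(k(p(0), p(c))))   [R7 at 1.1.2.1]
4. q(q(k(p(0), p(c))))  →  q(q(e))   [R8 at 1.1]
5. q(q(e))  →  q(c)   [R7 at 1]
6. q(c)  →  e   [R4 at ε]

e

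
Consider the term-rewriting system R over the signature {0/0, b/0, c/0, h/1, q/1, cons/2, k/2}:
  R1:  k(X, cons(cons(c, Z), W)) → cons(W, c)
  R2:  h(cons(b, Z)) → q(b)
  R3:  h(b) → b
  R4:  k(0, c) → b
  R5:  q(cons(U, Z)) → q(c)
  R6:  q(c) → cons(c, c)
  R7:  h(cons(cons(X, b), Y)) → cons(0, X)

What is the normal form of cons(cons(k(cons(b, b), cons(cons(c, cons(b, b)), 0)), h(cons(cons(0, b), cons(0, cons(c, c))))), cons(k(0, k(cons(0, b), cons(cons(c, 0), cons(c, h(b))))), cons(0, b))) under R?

1. cons(cons(k(cons(b, b), cons(cons(c, cons(b, b)), 0)), h(cons(cons(0, b), cons(0, cons(c, c))))), cons(k(0, k(cons(0, b), cons(cons(c, 0), cons(c, h(b))))), cons(0, b)))  →  cons(cons(cons(0, c), h(cons(cons(0, b), cons(0, cons(c, c))))), cons(k(0, k(cons(0, b), cons(cons(c, 0), cons(c, h(b))))), cons(0, b)))   [R1 at 1.1]
2. cons(cons(cons(0, c), h(cons(cons(0, b), cons(0, cons(c, c))))), cons(k(0, k(cons(0, b), cons(cons(c, 0), cons(c, h(b))))), cons(0, b)))  →  cons(cons(cons(0, c), cons(0, 0)), cons(k(0, k(cons(0, b), cons(cons(c, 0), cons(c, h(b))))), cons(0, b)))   [R7 at 1.2]
3. cons(cons(cons(0, c), cons(0, 0)), cons(k(0, k(cons(0, b), cons(cons(c, 0), cons(c, h(b))))), cons(0, b)))  →  cons(cons(cons(0, c), cons(0, 0)), cons(k(0, cons(cons(c, h(b)), c)), cons(0, b)))   [R1 at 2.1.2]
4. cons(cons(cons(0, c), cons(0, 0)), cons(k(0, cons(cons(c, h(b)), c)), cons(0, b)))  →  cons(cons(cons(0, c), cons(0, 0)), cons(cons(c, c), cons(0, b)))   [R1 at 2.1]

cons(cons(cons(0, c), cons(0, 0)), cons(cons(c, c), cons(0, b)))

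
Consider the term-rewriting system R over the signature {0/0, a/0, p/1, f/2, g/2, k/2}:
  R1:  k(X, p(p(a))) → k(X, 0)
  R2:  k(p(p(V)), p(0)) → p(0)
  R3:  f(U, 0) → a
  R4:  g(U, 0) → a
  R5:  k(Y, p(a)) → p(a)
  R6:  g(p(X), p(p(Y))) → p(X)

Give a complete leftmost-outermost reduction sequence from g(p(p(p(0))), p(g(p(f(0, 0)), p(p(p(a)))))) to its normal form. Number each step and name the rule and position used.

p(p(p(0)))

1. g(p(p(p(0))), p(g(p(f(0, 0)), p(p(p(a))))))  →  g(p(p(p(0))), p(p(f(0, 0))))   [R6 at 2.1]
2. g(p(p(p(0))), p(p(f(0, 0))))  →  p(p(p(0)))   [R6 at ε]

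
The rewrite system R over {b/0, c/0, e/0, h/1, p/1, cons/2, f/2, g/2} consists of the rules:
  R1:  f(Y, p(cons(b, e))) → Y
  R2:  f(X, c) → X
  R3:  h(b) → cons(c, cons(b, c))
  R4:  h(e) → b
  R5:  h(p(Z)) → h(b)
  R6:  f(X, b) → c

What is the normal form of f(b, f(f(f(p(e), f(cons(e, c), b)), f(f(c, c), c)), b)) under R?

1. f(b, f(f(f(p(e), f(cons(e, c), b)), f(f(c, c), c)), b))  →  f(b, c)   [R6 at 2]
2. f(b, c)  →  b   [R2 at ε]

b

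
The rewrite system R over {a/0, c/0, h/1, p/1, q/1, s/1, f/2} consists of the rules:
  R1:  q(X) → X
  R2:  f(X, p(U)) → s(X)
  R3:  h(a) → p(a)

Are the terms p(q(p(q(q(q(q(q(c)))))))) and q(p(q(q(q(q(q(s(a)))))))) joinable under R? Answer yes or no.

no — NF(t₁) = p(p(c)), NF(t₂) = p(s(a))

Reduce t₁ = p(q(p(q(q(q(q(q(c)))))))):
1. p(q(p(q(q(q(q(q(c))))))))  →  p(p(q(q(q(q(q(c)))))))   [R1 at 1]
2. p(p(q(q(q(q(q(c)))))))  →  p(p(q(q(q(q(c))))))   [R1 at 1.1]
3. p(p(q(q(q(q(c))))))  →  p(p(q(q(q(c)))))   [R1 at 1.1]
4. p(p(q(q(q(c)))))  →  p(p(q(q(c))))   [R1 at 1.1]
5. p(p(q(q(c))))  →  p(p(q(c)))   [R1 at 1.1]
6. p(p(q(c)))  →  p(p(c))   [R1 at 1.1]

Reduce t₂ = q(p(q(q(q(q(q(s(a)))))))):
1. q(p(q(q(q(q(q(s(a))))))))  →  p(q(q(q(q(q(s(a)))))))   [R1 at ε]
2. p(q(q(q(q(q(s(a)))))))  →  p(q(q(q(q(s(a))))))   [R1 at 1]
3. p(q(q(q(q(s(a))))))  →  p(q(q(q(s(a)))))   [R1 at 1]
4. p(q(q(q(s(a)))))  →  p(q(q(s(a))))   [R1 at 1]
5. p(q(q(s(a))))  →  p(q(s(a)))   [R1 at 1]
6. p(q(s(a)))  →  p(s(a))   [R1 at 1]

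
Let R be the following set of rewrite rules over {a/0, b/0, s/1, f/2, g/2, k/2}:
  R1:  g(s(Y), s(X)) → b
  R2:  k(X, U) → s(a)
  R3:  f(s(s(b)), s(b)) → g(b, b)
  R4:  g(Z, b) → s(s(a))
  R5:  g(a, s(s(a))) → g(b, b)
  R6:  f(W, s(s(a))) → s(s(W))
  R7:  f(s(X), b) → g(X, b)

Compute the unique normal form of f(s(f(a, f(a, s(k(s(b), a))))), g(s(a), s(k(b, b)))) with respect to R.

1. f(s(f(a, f(a, s(k(s(b), a))))), g(s(a), s(k(b, b))))  →  f(s(f(a, f(a, s(s(a))))), g(s(a), s(k(b, b))))   [R2 at 1.1.2.2.1]
2. f(s(f(a, f(a, s(s(a))))), g(s(a), s(k(b, b))))  →  f(s(f(a, s(s(a)))), g(s(a), s(k(b, b))))   [R6 at 1.1.2]
3. f(s(f(a, s(s(a)))), g(s(a), s(k(b, b))))  →  f(s(s(s(a))), g(s(a), s(k(b, b))))   [R6 at 1.1]
4. f(s(s(s(a))), g(s(a), s(k(b, b))))  →  f(s(s(s(a))), b)   [R1 at 2]
5. f(s(s(s(a))), b)  →  g(s(s(a)), b)   [R7 at ε]
6. g(s(s(a)), b)  →  s(s(a))   [R4 at ε]

s(s(a))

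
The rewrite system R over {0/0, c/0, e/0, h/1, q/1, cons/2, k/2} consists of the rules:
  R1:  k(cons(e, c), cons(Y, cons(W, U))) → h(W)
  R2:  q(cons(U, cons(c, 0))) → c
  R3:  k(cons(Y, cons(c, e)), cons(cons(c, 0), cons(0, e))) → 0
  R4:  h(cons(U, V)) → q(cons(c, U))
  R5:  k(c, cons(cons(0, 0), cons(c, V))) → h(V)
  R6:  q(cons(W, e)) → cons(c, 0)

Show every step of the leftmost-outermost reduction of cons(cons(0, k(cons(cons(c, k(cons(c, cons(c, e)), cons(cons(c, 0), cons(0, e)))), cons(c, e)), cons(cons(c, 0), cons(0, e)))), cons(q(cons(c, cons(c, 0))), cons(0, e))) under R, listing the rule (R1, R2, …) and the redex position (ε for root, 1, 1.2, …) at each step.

cons(cons(0, 0), cons(c, cons(0, e)))

1. cons(cons(0, k(cons(cons(c, k(cons(c, cons(c, e)), cons(cons(c, 0), cons(0, e)))), cons(c, e)), cons(cons(c, 0), cons(0, e)))), cons(q(cons(c, cons(c, 0))), cons(0, e)))  →  cons(cons(0, 0), cons(q(cons(c, cons(c, 0))), cons(0, e)))   [R3 at 1.2]
2. cons(cons(0, 0), cons(q(cons(c, cons(c, 0))), cons(0, e)))  →  cons(cons(0, 0), cons(c, cons(0, e)))   [R2 at 2.1]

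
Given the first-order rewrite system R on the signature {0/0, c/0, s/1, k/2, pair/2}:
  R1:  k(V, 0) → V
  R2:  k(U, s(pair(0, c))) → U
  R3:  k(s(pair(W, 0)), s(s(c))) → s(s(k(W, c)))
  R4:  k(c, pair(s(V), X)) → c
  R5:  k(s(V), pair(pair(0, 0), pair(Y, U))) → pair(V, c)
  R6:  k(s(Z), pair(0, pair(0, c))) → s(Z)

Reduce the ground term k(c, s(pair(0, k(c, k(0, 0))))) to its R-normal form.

1. k(c, s(pair(0, k(c, k(0, 0)))))  →  k(c, s(pair(0, k(c, 0))))   [R1 at 2.1.2.2]
2. k(c, s(pair(0, k(c, 0))))  →  k(c, s(pair(0, c)))   [R1 at 2.1.2]
3. k(c, s(pair(0, c)))  →  c   [R2 at ε]

c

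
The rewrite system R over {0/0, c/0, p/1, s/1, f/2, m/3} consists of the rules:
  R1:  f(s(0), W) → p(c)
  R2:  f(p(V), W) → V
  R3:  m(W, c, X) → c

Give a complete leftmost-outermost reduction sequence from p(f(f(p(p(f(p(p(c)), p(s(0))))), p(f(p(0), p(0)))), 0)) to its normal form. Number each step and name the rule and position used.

p(p(c))

1. p(f(f(p(p(f(p(p(c)), p(s(0))))), p(f(p(0), p(0)))), 0))  →  p(f(p(f(p(p(c)), p(s(0)))), 0))   [R2 at 1.1]
2. p(f(p(f(p(p(c)), p(s(0)))), 0))  →  p(f(p(p(c)), p(s(0))))   [R2 at 1]
3. p(f(p(p(c)), p(s(0))))  →  p(p(c))   [R2 at 1]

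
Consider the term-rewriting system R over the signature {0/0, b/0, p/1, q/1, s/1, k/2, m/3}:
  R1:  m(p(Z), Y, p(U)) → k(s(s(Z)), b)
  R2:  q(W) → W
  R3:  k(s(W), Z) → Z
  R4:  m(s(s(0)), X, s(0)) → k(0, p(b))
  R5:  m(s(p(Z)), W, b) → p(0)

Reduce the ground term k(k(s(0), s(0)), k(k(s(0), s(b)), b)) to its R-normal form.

b

1. k(k(s(0), s(0)), k(k(s(0), s(b)), b))  →  k(s(0), k(k(s(0), s(b)), b))   [R3 at 1]
2. k(s(0), k(k(s(0), s(b)), b))  →  k(k(s(0), s(b)), b)   [R3 at ε]
3. k(k(s(0), s(b)), b)  →  k(s(b), b)   [R3 at 1]
4. k(s(b), b)  →  b   [R3 at ε]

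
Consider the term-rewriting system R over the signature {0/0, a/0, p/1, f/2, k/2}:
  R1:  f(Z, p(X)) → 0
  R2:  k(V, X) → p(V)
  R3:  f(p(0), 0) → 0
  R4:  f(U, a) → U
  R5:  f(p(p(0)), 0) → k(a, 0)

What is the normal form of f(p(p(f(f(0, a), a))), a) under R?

1. f(p(p(f(f(0, a), a))), a)  →  p(p(f(f(0, a), a)))   [R4 at ε]
2. p(p(f(f(0, a), a)))  →  p(p(f(0, a)))   [R4 at 1.1]
3. p(p(f(0, a)))  →  p(p(0))   [R4 at 1.1]

p(p(0))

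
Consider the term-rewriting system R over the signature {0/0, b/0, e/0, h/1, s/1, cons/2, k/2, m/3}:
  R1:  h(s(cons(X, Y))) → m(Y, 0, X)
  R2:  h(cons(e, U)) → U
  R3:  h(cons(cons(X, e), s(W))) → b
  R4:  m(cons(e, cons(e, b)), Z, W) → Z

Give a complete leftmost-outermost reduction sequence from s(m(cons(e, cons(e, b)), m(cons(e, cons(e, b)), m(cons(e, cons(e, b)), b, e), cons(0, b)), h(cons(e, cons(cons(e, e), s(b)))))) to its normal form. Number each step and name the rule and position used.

1. s(m(cons(e, cons(e, b)), m(cons(e, cons(e, b)), m(cons(e, cons(e, b)), b, e), cons(0, b)), h(cons(e, cons(cons(e, e), s(b))))))  →  s(m(cons(e, cons(e, b)), m(cons(e, cons(e, b)), b, e), cons(0, b)))   [R4 at 1]
2. s(m(cons(e, cons(e, b)), m(cons(e, cons(e, b)), b, e), cons(0, b)))  →  s(m(cons(e, cons(e, b)), b, e))   [R4 at 1]
3. s(m(cons(e, cons(e, b)), b, e))  →  s(b)   [R4 at 1]

s(b)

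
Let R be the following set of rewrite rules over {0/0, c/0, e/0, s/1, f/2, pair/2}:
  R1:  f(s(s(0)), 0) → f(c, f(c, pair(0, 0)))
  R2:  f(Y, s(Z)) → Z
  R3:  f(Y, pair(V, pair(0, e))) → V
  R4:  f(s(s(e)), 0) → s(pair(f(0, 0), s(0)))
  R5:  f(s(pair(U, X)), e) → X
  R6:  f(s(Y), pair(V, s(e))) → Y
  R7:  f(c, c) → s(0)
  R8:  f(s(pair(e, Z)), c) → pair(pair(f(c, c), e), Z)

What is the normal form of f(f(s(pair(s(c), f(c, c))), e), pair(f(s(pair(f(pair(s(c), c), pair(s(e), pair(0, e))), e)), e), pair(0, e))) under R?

1. f(f(s(pair(s(c), f(c, c))), e), pair(f(s(pair(f(pair(s(c), c), pair(s(e), pair(0, e))), e)), e), pair(0, e)))  →  f(s(pair(f(pair(s(c), c), pair(s(e), pair(0, e))), e)), e)   [R3 at ε]
2. f(s(pair(f(pair(s(c), c), pair(s(e), pair(0, e))), e)), e)  →  e   [R5 at ε]

e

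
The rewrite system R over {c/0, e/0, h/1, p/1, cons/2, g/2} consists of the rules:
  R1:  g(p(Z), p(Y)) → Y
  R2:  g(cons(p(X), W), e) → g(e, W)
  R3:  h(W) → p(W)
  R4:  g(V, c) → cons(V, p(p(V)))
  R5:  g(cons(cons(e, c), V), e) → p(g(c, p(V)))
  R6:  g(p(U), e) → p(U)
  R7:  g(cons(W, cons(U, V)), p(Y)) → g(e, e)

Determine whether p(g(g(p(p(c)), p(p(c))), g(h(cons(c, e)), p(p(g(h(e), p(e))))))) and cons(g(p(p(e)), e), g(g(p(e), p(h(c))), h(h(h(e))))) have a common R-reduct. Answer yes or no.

no — NF(t₁) = p(e), NF(t₂) = cons(p(p(e)), p(p(e)))

Reduce t₁ = p(g(g(p(p(c)), p(p(c))), g(h(cons(c, e)), p(p(g(h(e), p(e))))))):
1. p(g(g(p(p(c)), p(p(c))), g(h(cons(c, e)), p(p(g(h(e), p(e)))))))  →  p(g(p(c), g(h(cons(c, e)), p(p(g(h(e), p(e)))))))   [R1 at 1.1]
2. p(g(p(c), g(h(cons(c, e)), p(p(g(h(e), p(e)))))))  →  p(g(p(c), g(p(cons(c, e)), p(p(g(h(e), p(e)))))))   [R3 at 1.2.1]
3. p(g(p(c), g(p(cons(c, e)), p(p(g(h(e), p(e)))))))  →  p(g(p(c), p(g(h(e), p(e)))))   [R1 at 1.2]
4. p(g(p(c), p(g(h(e), p(e)))))  →  p(g(h(e), p(e)))   [R1 at 1]
5. p(g(h(e), p(e)))  →  p(g(p(e), p(e)))   [R3 at 1.1]
6. p(g(p(e), p(e)))  →  p(e)   [R1 at 1]

Reduce t₂ = cons(g(p(p(e)), e), g(g(p(e), p(h(c))), h(h(h(e))))):
1. cons(g(p(p(e)), e), g(g(p(e), p(h(c))), h(h(h(e)))))  →  cons(p(p(e)), g(g(p(e), p(h(c))), h(h(h(e)))))   [R6 at 1]
2. cons(p(p(e)), g(g(p(e), p(h(c))), h(h(h(e)))))  →  cons(p(p(e)), g(h(c), h(h(h(e)))))   [R1 at 2.1]
3. cons(p(p(e)), g(h(c), h(h(h(e)))))  →  cons(p(p(e)), g(p(c), h(h(h(e)))))   [R3 at 2.1]
4. cons(p(p(e)), g(p(c), h(h(h(e)))))  →  cons(p(p(e)), g(p(c), p(h(h(e)))))   [R3 at 2.2]
5. cons(p(p(e)), g(p(c), p(h(h(e)))))  →  cons(p(p(e)), h(h(e)))   [R1 at 2]
6. cons(p(p(e)), h(h(e)))  →  cons(p(p(e)), p(h(e)))   [R3 at 2]
7. cons(p(p(e)), p(h(e)))  →  cons(p(p(e)), p(p(e)))   [R3 at 2.1]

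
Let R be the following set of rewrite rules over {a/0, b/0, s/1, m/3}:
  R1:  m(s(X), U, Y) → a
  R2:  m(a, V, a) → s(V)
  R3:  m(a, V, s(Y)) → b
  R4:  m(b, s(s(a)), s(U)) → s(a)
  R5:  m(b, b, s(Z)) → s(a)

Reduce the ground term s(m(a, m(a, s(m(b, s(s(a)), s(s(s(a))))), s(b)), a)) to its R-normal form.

1. s(m(a, m(a, s(m(b, s(s(a)), s(s(s(a))))), s(b)), a))  →  s(s(m(a, s(m(b, s(s(a)), s(s(s(a))))), s(b))))   [R2 at 1]
2. s(s(m(a, s(m(b, s(s(a)), s(s(s(a))))), s(b))))  →  s(s(b))   [R3 at 1.1]

s(s(b))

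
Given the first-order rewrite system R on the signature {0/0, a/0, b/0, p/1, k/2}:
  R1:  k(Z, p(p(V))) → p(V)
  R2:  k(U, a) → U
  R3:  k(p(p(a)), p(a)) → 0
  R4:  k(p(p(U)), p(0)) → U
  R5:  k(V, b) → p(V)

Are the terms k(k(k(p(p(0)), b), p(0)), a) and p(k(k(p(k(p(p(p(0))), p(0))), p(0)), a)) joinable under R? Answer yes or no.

Reduce t₁ = k(k(k(p(p(0)), b), p(0)), a):
1. k(k(k(p(p(0)), b), p(0)), a)  →  k(k(p(p(0)), b), p(0))   [R2 at ε]
2. k(k(p(p(0)), b), p(0))  →  k(p(p(p(0))), p(0))   [R5 at 1]
3. k(p(p(p(0))), p(0))  →  p(0)   [R4 at ε]

Reduce t₂ = p(k(k(p(k(p(p(p(0))), p(0))), p(0)), a)):
1. p(k(k(p(k(p(p(p(0))), p(0))), p(0)), a))  →  p(k(p(k(p(p(p(0))), p(0))), p(0)))   [R2 at 1]
2. p(k(p(k(p(p(p(0))), p(0))), p(0)))  →  p(k(p(p(0)), p(0)))   [R4 at 1.1.1]
3. p(k(p(p(0)), p(0)))  →  p(0)   [R4 at 1]

yes — NF(t₁) = p(0), NF(t₂) = p(0)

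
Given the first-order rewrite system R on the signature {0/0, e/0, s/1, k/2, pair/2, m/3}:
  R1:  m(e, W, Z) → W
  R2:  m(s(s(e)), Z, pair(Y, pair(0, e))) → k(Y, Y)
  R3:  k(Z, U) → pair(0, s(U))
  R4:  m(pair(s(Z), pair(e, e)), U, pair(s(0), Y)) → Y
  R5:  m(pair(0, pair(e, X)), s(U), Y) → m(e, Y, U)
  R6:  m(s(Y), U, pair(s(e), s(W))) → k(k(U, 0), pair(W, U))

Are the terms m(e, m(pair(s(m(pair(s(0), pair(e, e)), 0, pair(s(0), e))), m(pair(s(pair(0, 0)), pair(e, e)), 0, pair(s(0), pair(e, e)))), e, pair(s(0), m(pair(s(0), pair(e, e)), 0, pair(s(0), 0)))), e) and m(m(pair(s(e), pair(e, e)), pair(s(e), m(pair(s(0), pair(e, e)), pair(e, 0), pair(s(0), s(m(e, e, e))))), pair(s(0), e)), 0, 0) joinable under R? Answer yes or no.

Reduce t₁ = m(e, m(pair(s(m(pair(s(0), pair(e, e)), 0, pair(s(0), e))), m(pair(s(pair(0, 0)), pair(e, e)), 0, pair(s(0), pair(e, e)))), e, pair(s(0), m(pair(s(0), pair(e, e)), 0, pair(s(0), 0)))), e):
1. m(e, m(pair(s(m(pair(s(0), pair(e, e)), 0, pair(s(0), e))), m(pair(s(pair(0, 0)), pair(e, e)), 0, pair(s(0), pair(e, e)))), e, pair(s(0), m(pair(s(0), pair(e, e)), 0, pair(s(0), 0)))), e)  →  m(pair(s(m(pair(s(0), pair(e, e)), 0, pair(s(0), e))), m(pair(s(pair(0, 0)), pair(e, e)), 0, pair(s(0), pair(e, e)))), e, pair(s(0), m(pair(s(0), pair(e, e)), 0, pair(s(0), 0))))   [R1 at ε]
2. m(pair(s(m(pair(s(0), pair(e, e)), 0, pair(s(0), e))), m(pair(s(pair(0, 0)), pair(e, e)), 0, pair(s(0), pair(e, e)))), e, pair(s(0), m(pair(s(0), pair(e, e)), 0, pair(s(0), 0))))  →  m(pair(s(e), m(pair(s(pair(0, 0)), pair(e, e)), 0, pair(s(0), pair(e, e)))), e, pair(s(0), m(pair(s(0), pair(e, e)), 0, pair(s(0), 0))))   [R4 at 1.1.1]
3. m(pair(s(e), m(pair(s(pair(0, 0)), pair(e, e)), 0, pair(s(0), pair(e, e)))), e, pair(s(0), m(pair(s(0), pair(e, e)), 0, pair(s(0), 0))))  →  m(pair(s(e), pair(e, e)), e, pair(s(0), m(pair(s(0), pair(e, e)), 0, pair(s(0), 0))))   [R4 at 1.2]
4. m(pair(s(e), pair(e, e)), e, pair(s(0), m(pair(s(0), pair(e, e)), 0, pair(s(0), 0))))  →  m(pair(s(0), pair(e, e)), 0, pair(s(0), 0))   [R4 at ε]
5. m(pair(s(0), pair(e, e)), 0, pair(s(0), 0))  →  0   [R4 at ε]

Reduce t₂ = m(m(pair(s(e), pair(e, e)), pair(s(e), m(pair(s(0), pair(e, e)), pair(e, 0), pair(s(0), s(m(e, e, e))))), pair(s(0), e)), 0, 0):
1. m(m(pair(s(e), pair(e, e)), pair(s(e), m(pair(s(0), pair(e, e)), pair(e, 0), pair(s(0), s(m(e, e, e))))), pair(s(0), e)), 0, 0)  →  m(e, 0, 0)   [R4 at 1]
2. m(e, 0, 0)  →  0   [R1 at ε]

yes — NF(t₁) = 0, NF(t₂) = 0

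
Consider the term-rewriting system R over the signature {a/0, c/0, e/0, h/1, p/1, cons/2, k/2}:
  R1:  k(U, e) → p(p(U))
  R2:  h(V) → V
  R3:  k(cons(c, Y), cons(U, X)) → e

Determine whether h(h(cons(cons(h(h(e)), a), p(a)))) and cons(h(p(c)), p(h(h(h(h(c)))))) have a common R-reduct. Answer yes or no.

no — NF(t₁) = cons(cons(e, a), p(a)), NF(t₂) = cons(p(c), p(c))

Reduce t₁ = h(h(cons(cons(h(h(e)), a), p(a)))):
1. h(h(cons(cons(h(h(e)), a), p(a))))  →  h(cons(cons(h(h(e)), a), p(a)))   [R2 at ε]
2. h(cons(cons(h(h(e)), a), p(a)))  →  cons(cons(h(h(e)), a), p(a))   [R2 at ε]
3. cons(cons(h(h(e)), a), p(a))  →  cons(cons(h(e), a), p(a))   [R2 at 1.1]
4. cons(cons(h(e), a), p(a))  →  cons(cons(e, a), p(a))   [R2 at 1.1]

Reduce t₂ = cons(h(p(c)), p(h(h(h(h(c)))))):
1. cons(h(p(c)), p(h(h(h(h(c))))))  →  cons(p(c), p(h(h(h(h(c))))))   [R2 at 1]
2. cons(p(c), p(h(h(h(h(c))))))  →  cons(p(c), p(h(h(h(c)))))   [R2 at 2.1]
3. cons(p(c), p(h(h(h(c)))))  →  cons(p(c), p(h(h(c))))   [R2 at 2.1]
4. cons(p(c), p(h(h(c))))  →  cons(p(c), p(h(c)))   [R2 at 2.1]
5. cons(p(c), p(h(c)))  →  cons(p(c), p(c))   [R2 at 2.1]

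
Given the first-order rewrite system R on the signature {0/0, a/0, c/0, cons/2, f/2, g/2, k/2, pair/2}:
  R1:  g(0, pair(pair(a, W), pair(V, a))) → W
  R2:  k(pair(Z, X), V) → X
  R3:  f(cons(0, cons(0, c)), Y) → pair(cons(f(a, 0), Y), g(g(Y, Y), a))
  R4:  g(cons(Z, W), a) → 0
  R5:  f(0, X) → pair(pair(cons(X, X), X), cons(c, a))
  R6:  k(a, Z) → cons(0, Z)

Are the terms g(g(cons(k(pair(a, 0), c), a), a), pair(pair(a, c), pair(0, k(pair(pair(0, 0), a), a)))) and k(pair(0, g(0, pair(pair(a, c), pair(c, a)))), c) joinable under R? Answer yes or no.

yes — NF(t₁) = c, NF(t₂) = c

Reduce t₁ = g(g(cons(k(pair(a, 0), c), a), a), pair(pair(a, c), pair(0, k(pair(pair(0, 0), a), a)))):
1. g(g(cons(k(pair(a, 0), c), a), a), pair(pair(a, c), pair(0, k(pair(pair(0, 0), a), a))))  →  g(0, pair(pair(a, c), pair(0, k(pair(pair(0, 0), a), a))))   [R4 at 1]
2. g(0, pair(pair(a, c), pair(0, k(pair(pair(0, 0), a), a))))  →  g(0, pair(pair(a, c), pair(0, a)))   [R2 at 2.2.2]
3. g(0, pair(pair(a, c), pair(0, a)))  →  c   [R1 at ε]

Reduce t₂ = k(pair(0, g(0, pair(pair(a, c), pair(c, a)))), c):
1. k(pair(0, g(0, pair(pair(a, c), pair(c, a)))), c)  →  g(0, pair(pair(a, c), pair(c, a)))   [R2 at ε]
2. g(0, pair(pair(a, c), pair(c, a)))  →  c   [R1 at ε]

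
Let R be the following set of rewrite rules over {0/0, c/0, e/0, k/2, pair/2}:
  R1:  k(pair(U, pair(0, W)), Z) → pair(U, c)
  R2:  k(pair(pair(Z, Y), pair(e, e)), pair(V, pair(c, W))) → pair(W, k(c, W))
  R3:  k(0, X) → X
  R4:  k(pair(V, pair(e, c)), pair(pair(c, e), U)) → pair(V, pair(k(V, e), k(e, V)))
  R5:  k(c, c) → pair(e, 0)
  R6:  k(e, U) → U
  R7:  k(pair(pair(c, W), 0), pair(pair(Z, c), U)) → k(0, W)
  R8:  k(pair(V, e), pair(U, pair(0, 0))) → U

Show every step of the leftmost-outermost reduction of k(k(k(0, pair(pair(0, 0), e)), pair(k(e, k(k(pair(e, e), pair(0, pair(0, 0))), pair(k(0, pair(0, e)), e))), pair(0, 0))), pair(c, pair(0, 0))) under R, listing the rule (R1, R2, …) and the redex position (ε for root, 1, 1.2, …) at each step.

1. k(k(k(0, pair(pair(0, 0), e)), pair(k(e, k(k(pair(e, e), pair(0, pair(0, 0))), pair(k(0, pair(0, e)), e))), pair(0, 0))), pair(c, pair(0, 0)))  →  k(k(pair(pair(0, 0), e), pair(k(e, k(k(pair(e, e), pair(0, pair(0, 0))), pair(k(0, pair(0, e)), e))), pair(0, 0))), pair(c, pair(0, 0)))   [R3 at 1.1]
2. k(k(pair(pair(0, 0), e), pair(k(e, k(k(pair(e, e), pair(0, pair(0, 0))), pair(k(0, pair(0, e)), e))), pair(0, 0))), pair(c, pair(0, 0)))  →  k(k(e, k(k(pair(e, e), pair(0, pair(0, 0))), pair(k(0, pair(0, e)), e))), pair(c, pair(0, 0)))   [R8 at 1]
3. k(k(e, k(k(pair(e, e), pair(0, pair(0, 0))), pair(k(0, pair(0, e)), e))), pair(c, pair(0, 0)))  →  k(k(k(pair(e, e), pair(0, pair(0, 0))), pair(k(0, pair(0, e)), e)), pair(c, pair(0, 0)))   [R6 at 1]
4. k(k(k(pair(e, e), pair(0, pair(0, 0))), pair(k(0, pair(0, e)), e)), pair(c, pair(0, 0)))  →  k(k(0, pair(k(0, pair(0, e)), e)), pair(c, pair(0, 0)))   [R8 at 1.1]
5. k(k(0, pair(k(0, pair(0, e)), e)), pair(c, pair(0, 0)))  →  k(pair(k(0, pair(0, e)), e), pair(c, pair(0, 0)))   [R3 at 1]
6. k(pair(k(0, pair(0, e)), e), pair(c, pair(0, 0)))  →  c   [R8 at ε]

c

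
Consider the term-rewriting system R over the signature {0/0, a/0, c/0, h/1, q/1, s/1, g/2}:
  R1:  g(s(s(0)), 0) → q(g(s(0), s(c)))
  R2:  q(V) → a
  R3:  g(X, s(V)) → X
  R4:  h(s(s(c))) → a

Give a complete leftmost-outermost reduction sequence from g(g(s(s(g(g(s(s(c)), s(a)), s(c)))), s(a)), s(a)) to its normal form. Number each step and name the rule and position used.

1. g(g(s(s(g(g(s(s(c)), s(a)), s(c)))), s(a)), s(a))  →  g(s(s(g(g(s(s(c)), s(a)), s(c)))), s(a))   [R3 at ε]
2. g(s(s(g(g(s(s(c)), s(a)), s(c)))), s(a))  →  s(s(g(g(s(s(c)), s(a)), s(c))))   [R3 at ε]
3. s(s(g(g(s(s(c)), s(a)), s(c))))  →  s(s(g(s(s(c)), s(a))))   [R3 at 1.1]
4. s(s(g(s(s(c)), s(a))))  →  s(s(s(s(c))))   [R3 at 1.1]

s(s(s(s(c))))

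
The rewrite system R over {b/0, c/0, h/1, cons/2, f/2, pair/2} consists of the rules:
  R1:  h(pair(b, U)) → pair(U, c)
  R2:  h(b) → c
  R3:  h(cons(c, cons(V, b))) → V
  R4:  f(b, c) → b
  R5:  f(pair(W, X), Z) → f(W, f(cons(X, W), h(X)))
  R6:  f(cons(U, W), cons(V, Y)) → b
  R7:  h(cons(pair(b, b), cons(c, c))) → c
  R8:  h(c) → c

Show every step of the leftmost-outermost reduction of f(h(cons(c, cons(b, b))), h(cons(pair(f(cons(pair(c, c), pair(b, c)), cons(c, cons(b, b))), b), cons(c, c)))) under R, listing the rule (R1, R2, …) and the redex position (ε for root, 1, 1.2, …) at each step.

1. f(h(cons(c, cons(b, b))), h(cons(pair(f(cons(pair(c, c), pair(b, c)), cons(c, cons(b, b))), b), cons(c, c))))  →  f(b, h(cons(pair(f(cons(pair(c, c), pair(b, c)), cons(c, cons(b, b))), b), cons(c, c))))   [R3 at 1]
2. f(b, h(cons(pair(f(cons(pair(c, c), pair(b, c)), cons(c, cons(b, b))), b), cons(c, c))))  →  f(b, h(cons(pair(b, b), cons(c, c))))   [R6 at 2.1.1.1]
3. f(b, h(cons(pair(b, b), cons(c, c))))  →  f(b, c)   [R7 at 2]
4. f(b, c)  →  b   [R4 at ε]

b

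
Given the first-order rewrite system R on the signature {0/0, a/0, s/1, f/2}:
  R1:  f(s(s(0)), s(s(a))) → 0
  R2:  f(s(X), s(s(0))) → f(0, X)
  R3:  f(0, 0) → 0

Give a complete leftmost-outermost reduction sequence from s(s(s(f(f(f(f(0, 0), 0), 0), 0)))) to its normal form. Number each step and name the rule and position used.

s(s(s(0)))

1. s(s(s(f(f(f(f(0, 0), 0), 0), 0))))  →  s(s(s(f(f(f(0, 0), 0), 0))))   [R3 at 1.1.1.1.1.1]
2. s(s(s(f(f(f(0, 0), 0), 0))))  →  s(s(s(f(f(0, 0), 0))))   [R3 at 1.1.1.1.1]
3. s(s(s(f(f(0, 0), 0))))  →  s(s(s(f(0, 0))))   [R3 at 1.1.1.1]
4. s(s(s(f(0, 0))))  →  s(s(s(0)))   [R3 at 1.1.1]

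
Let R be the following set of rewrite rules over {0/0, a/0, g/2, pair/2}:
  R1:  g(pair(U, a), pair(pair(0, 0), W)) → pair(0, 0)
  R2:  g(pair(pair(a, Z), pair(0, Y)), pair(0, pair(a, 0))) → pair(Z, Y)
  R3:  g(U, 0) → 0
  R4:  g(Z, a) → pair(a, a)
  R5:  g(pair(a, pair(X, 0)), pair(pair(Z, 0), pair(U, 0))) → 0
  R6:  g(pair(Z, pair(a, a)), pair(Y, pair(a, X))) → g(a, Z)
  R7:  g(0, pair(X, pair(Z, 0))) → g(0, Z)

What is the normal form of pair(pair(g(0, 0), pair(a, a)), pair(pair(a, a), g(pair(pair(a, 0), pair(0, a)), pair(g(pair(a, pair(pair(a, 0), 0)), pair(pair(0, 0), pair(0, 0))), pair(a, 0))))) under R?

1. pair(pair(g(0, 0), pair(a, a)), pair(pair(a, a), g(pair(pair(a, 0), pair(0, a)), pair(g(pair(a, pair(pair(a, 0), 0)), pair(pair(0, 0), pair(0, 0))), pair(a, 0)))))  →  pair(pair(0, pair(a, a)), pair(pair(a, a), g(pair(pair(a, 0), pair(0, a)), pair(g(pair(a, pair(pair(a, 0), 0)), pair(pair(0, 0), pair(0, 0))), pair(a, 0)))))   [R3 at 1.1]
2. pair(pair(0, pair(a, a)), pair(pair(a, a), g(pair(pair(a, 0), pair(0, a)), pair(g(pair(a, pair(pair(a, 0), 0)), pair(pair(0, 0), pair(0, 0))), pair(a, 0)))))  →  pair(pair(0, pair(a, a)), pair(pair(a, a), g(pair(pair(a, 0), pair(0, a)), pair(0, pair(a, 0)))))   [R5 at 2.2.2.1]
3. pair(pair(0, pair(a, a)), pair(pair(a, a), g(pair(pair(a, 0), pair(0, a)), pair(0, pair(a, 0)))))  →  pair(pair(0, pair(a, a)), pair(pair(a, a), pair(0, a)))   [R2 at 2.2]

pair(pair(0, pair(a, a)), pair(pair(a, a), pair(0, a)))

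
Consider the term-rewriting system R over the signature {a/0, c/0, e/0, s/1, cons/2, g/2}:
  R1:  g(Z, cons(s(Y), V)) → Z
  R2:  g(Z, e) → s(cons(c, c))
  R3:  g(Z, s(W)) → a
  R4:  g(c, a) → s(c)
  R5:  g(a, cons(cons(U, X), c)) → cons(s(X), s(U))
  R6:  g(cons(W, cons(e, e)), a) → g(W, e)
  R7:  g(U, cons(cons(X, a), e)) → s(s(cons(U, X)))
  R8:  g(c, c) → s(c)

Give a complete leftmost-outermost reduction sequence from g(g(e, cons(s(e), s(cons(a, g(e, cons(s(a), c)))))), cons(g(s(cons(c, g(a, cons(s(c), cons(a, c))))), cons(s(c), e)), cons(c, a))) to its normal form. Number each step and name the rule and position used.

e

1. g(g(e, cons(s(e), s(cons(a, g(e, cons(s(a), c)))))), cons(g(s(cons(c, g(a, cons(s(c), cons(a, c))))), cons(s(c), e)), cons(c, a)))  →  g(e, cons(g(s(cons(c, g(a, cons(s(c), cons(a, c))))), cons(s(c), e)), cons(c, a)))   [R1 at 1]
2. g(e, cons(g(s(cons(c, g(a, cons(s(c), cons(a, c))))), cons(s(c), e)), cons(c, a)))  →  g(e, cons(s(cons(c, g(a, cons(s(c), cons(a, c))))), cons(c, a)))   [R1 at 2.1]
3. g(e, cons(s(cons(c, g(a, cons(s(c), cons(a, c))))), cons(c, a)))  →  e   [R1 at ε]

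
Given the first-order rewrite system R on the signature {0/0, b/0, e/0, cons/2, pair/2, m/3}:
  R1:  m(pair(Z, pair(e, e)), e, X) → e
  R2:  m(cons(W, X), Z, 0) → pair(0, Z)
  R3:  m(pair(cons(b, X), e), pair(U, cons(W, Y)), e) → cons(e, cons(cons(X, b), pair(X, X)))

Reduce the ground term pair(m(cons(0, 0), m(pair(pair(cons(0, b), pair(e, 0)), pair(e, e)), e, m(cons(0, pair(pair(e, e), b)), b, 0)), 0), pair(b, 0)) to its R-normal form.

pair(pair(0, e), pair(b, 0))

1. pair(m(cons(0, 0), m(pair(pair(cons(0, b), pair(e, 0)), pair(e, e)), e, m(cons(0, pair(pair(e, e), b)), b, 0)), 0), pair(b, 0))  →  pair(pair(0, m(pair(pair(cons(0, b), pair(e, 0)), pair(e, e)), e, m(cons(0, pair(pair(e, e), b)), b, 0))), pair(b, 0))   [R2 at 1]
2. pair(pair(0, m(pair(pair(cons(0, b), pair(e, 0)), pair(e, e)), e, m(cons(0, pair(pair(e, e), b)), b, 0))), pair(b, 0))  →  pair(pair(0, e), pair(b, 0))   [R1 at 1.2]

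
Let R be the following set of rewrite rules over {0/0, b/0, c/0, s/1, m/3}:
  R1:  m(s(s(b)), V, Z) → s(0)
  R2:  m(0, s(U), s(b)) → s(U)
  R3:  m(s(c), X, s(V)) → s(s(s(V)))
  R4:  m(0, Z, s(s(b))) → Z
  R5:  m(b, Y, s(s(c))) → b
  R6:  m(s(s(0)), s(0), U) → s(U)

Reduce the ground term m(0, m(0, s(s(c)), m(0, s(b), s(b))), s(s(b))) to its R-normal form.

1. m(0, m(0, s(s(c)), m(0, s(b), s(b))), s(s(b)))  →  m(0, s(s(c)), m(0, s(b), s(b)))   [R4 at ε]
2. m(0, s(s(c)), m(0, s(b), s(b)))  →  m(0, s(s(c)), s(b))   [R2 at 3]
3. m(0, s(s(c)), s(b))  →  s(s(c))   [R2 at ε]

s(s(c))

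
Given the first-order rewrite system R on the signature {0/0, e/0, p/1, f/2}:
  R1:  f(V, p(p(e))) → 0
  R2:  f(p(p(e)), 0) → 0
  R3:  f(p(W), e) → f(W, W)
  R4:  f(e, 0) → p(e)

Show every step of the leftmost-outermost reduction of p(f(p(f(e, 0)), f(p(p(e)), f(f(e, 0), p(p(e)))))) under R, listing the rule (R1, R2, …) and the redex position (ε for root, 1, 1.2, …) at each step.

1. p(f(p(f(e, 0)), f(p(p(e)), f(f(e, 0), p(p(e))))))  →  p(f(p(p(e)), f(p(p(e)), f(f(e, 0), p(p(e))))))   [R4 at 1.1.1]
2. p(f(p(p(e)), f(p(p(e)), f(f(e, 0), p(p(e))))))  →  p(f(p(p(e)), f(p(p(e)), 0)))   [R1 at 1.2.2]
3. p(f(p(p(e)), f(p(p(e)), 0)))  →  p(f(p(p(e)), 0))   [R2 at 1.2]
4. p(f(p(p(e)), 0))  →  p(0)   [R2 at 1]

p(0)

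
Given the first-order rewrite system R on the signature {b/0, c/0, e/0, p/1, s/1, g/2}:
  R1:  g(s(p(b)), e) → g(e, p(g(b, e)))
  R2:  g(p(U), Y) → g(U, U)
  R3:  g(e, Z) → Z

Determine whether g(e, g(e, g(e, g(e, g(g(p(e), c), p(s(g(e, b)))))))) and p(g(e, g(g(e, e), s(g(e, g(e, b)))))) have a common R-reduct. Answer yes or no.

Reduce t₁ = g(e, g(e, g(e, g(e, g(g(p(e), c), p(s(g(e, b)))))))):
1. g(e, g(e, g(e, g(e, g(g(p(e), c), p(s(g(e, b))))))))  →  g(e, g(e, g(e, g(g(p(e), c), p(s(g(e, b)))))))   [R3 at ε]
2. g(e, g(e, g(e, g(g(p(e), c), p(s(g(e, b)))))))  →  g(e, g(e, g(g(p(e), c), p(s(g(e, b))))))   [R3 at ε]
3. g(e, g(e, g(g(p(e), c), p(s(g(e, b))))))  →  g(e, g(g(p(e), c), p(s(g(e, b)))))   [R3 at ε]
4. g(e, g(g(p(e), c), p(s(g(e, b)))))  →  g(g(p(e), c), p(s(g(e, b))))   [R3 at ε]
5. g(g(p(e), c), p(s(g(e, b))))  →  g(g(e, e), p(s(g(e, b))))   [R2 at 1]
6. g(g(e, e), p(s(g(e, b))))  →  g(e, p(s(g(e, b))))   [R3 at 1]
7. g(e, p(s(g(e, b))))  →  p(s(g(e, b)))   [R3 at ε]
8. p(s(g(e, b)))  →  p(s(b))   [R3 at 1.1]

Reduce t₂ = p(g(e, g(g(e, e), s(g(e, g(e, b)))))):
1. p(g(e, g(g(e, e), s(g(e, g(e, b))))))  →  p(g(g(e, e), s(g(e, g(e, b)))))   [R3 at 1]
2. p(g(g(e, e), s(g(e, g(e, b)))))  →  p(g(e, s(g(e, g(e, b)))))   [R3 at 1.1]
3. p(g(e, s(g(e, g(e, b)))))  →  p(s(g(e, g(e, b))))   [R3 at 1]
4. p(s(g(e, g(e, b))))  →  p(s(g(e, b)))   [R3 at 1.1]
5. p(s(g(e, b)))  →  p(s(b))   [R3 at 1.1]

yes — NF(t₁) = p(s(b)), NF(t₂) = p(s(b))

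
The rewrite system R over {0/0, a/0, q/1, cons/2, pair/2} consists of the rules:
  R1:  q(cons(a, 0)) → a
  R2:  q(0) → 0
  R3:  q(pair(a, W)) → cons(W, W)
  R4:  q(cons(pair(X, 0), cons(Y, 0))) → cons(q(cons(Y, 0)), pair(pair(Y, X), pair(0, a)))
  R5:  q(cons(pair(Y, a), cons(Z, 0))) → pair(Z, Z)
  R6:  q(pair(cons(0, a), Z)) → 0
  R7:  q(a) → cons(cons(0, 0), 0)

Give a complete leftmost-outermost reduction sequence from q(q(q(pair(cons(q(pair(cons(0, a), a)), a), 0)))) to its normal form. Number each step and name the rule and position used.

1. q(q(q(pair(cons(q(pair(cons(0, a), a)), a), 0))))  →  q(q(q(pair(cons(0, a), 0))))   [R6 at 1.1.1.1.1]
2. q(q(q(pair(cons(0, a), 0))))  →  q(q(0))   [R6 at 1.1]
3. q(q(0))  →  q(0)   [R2 at 1]
4. q(0)  →  0   [R2 at ε]

0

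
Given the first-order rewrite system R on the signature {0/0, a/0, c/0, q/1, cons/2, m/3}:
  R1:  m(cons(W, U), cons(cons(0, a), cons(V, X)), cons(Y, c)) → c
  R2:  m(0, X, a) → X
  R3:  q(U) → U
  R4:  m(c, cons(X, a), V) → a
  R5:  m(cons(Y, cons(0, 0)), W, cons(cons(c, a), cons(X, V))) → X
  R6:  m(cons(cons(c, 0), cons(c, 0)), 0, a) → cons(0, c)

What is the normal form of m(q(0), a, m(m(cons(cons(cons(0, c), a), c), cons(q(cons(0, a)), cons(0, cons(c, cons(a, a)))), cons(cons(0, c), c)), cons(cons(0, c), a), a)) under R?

a

1. m(q(0), a, m(m(cons(cons(cons(0, c), a), c), cons(q(cons(0, a)), cons(0, cons(c, cons(a, a)))), cons(cons(0, c), c)), cons(cons(0, c), a), a))  →  m(0, a, m(m(cons(cons(cons(0, c), a), c), cons(q(cons(0, a)), cons(0, cons(c, cons(a, a)))), cons(cons(0, c), c)), cons(cons(0, c), a), a))   [R3 at 1]
2. m(0, a, m(m(cons(cons(cons(0, c), a), c), cons(q(cons(0, a)), cons(0, cons(c, cons(a, a)))), cons(cons(0, c), c)), cons(cons(0, c), a), a))  →  m(0, a, m(m(cons(cons(cons(0, c), a), c), cons(cons(0, a), cons(0, cons(c, cons(a, a)))), cons(cons(0, c), c)), cons(cons(0, c), a), a))   [R3 at 3.1.2.1]
3. m(0, a, m(m(cons(cons(cons(0, c), a), c), cons(cons(0, a), cons(0, cons(c, cons(a, a)))), cons(cons(0, c), c)), cons(cons(0, c), a), a))  →  m(0, a, m(c, cons(cons(0, c), a), a))   [R1 at 3.1]
4. m(0, a, m(c, cons(cons(0, c), a), a))  →  m(0, a, a)   [R4 at 3]
5. m(0, a, a)  →  a   [R2 at ε]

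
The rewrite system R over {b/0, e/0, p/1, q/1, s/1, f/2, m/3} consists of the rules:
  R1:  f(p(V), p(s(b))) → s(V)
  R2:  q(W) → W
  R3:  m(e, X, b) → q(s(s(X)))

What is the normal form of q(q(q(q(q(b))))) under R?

1. q(q(q(q(q(b)))))  →  q(q(q(q(b))))   [R2 at ε]
2. q(q(q(q(b))))  →  q(q(q(b)))   [R2 at ε]
3. q(q(q(b)))  →  q(q(b))   [R2 at ε]
4. q(q(b))  →  q(b)   [R2 at ε]
5. q(b)  →  b   [R2 at ε]

b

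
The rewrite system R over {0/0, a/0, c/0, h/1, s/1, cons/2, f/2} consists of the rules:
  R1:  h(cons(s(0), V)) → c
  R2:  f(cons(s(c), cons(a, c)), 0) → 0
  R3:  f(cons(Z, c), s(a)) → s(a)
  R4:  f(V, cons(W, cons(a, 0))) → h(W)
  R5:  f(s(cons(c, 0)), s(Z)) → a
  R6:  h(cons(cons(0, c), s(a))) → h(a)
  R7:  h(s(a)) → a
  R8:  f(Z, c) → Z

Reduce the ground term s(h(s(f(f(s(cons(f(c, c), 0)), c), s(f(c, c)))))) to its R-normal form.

s(a)

1. s(h(s(f(f(s(cons(f(c, c), 0)), c), s(f(c, c))))))  →  s(h(s(f(s(cons(f(c, c), 0)), s(f(c, c))))))   [R8 at 1.1.1.1]
2. s(h(s(f(s(cons(f(c, c), 0)), s(f(c, c))))))  →  s(h(s(f(s(cons(c, 0)), s(f(c, c))))))   [R8 at 1.1.1.1.1.1]
3. s(h(s(f(s(cons(c, 0)), s(f(c, c))))))  →  s(h(s(a)))   [R5 at 1.1.1]
4. s(h(s(a)))  →  s(a)   [R7 at 1]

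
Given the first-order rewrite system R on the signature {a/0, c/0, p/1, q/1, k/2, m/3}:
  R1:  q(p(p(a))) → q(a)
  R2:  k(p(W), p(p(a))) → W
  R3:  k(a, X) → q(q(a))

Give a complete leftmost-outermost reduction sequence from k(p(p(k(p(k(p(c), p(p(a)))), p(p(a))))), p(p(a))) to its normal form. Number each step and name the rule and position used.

p(c)

1. k(p(p(k(p(k(p(c), p(p(a)))), p(p(a))))), p(p(a)))  →  p(k(p(k(p(c), p(p(a)))), p(p(a))))   [R2 at ε]
2. p(k(p(k(p(c), p(p(a)))), p(p(a))))  →  p(k(p(c), p(p(a))))   [R2 at 1]
3. p(k(p(c), p(p(a))))  →  p(c)   [R2 at 1]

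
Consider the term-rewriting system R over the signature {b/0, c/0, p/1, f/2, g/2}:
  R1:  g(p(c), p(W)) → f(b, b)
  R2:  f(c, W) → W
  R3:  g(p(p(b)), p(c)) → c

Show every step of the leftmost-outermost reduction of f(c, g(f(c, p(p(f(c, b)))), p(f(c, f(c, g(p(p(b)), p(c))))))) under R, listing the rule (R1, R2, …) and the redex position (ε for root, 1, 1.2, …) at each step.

c

1. f(c, g(f(c, p(p(f(c, b)))), p(f(c, f(c, g(p(p(b)), p(c)))))))  →  g(f(c, p(p(f(c, b)))), p(f(c, f(c, g(p(p(b)), p(c))))))   [R2 at ε]
2. g(f(c, p(p(f(c, b)))), p(f(c, f(c, g(p(p(b)), p(c))))))  →  g(p(p(f(c, b))), p(f(c, f(c, g(p(p(b)), p(c))))))   [R2 at 1]
3. g(p(p(f(c, b))), p(f(c, f(c, g(p(p(b)), p(c))))))  →  g(p(p(b)), p(f(c, f(c, g(p(p(b)), p(c))))))   [R2 at 1.1.1]
4. g(p(p(b)), p(f(c, f(c, g(p(p(b)), p(c))))))  →  g(p(p(b)), p(f(c, g(p(p(b)), p(c)))))   [R2 at 2.1]
5. g(p(p(b)), p(f(c, g(p(p(b)), p(c)))))  →  g(p(p(b)), p(g(p(p(b)), p(c))))   [R2 at 2.1]
6. g(p(p(b)), p(g(p(p(b)), p(c))))  →  g(p(p(b)), p(c))   [R3 at 2.1]
7. g(p(p(b)), p(c))  →  c   [R3 at ε]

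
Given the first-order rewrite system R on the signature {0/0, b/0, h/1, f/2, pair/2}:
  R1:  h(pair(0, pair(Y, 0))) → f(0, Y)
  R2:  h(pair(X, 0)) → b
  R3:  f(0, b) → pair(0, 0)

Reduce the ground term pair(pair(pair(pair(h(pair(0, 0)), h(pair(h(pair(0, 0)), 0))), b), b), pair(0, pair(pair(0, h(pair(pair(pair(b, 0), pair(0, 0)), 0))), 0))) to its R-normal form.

1. pair(pair(pair(pair(h(pair(0, 0)), h(pair(h(pair(0, 0)), 0))), b), b), pair(0, pair(pair(0, h(pair(pair(pair(b, 0), pair(0, 0)), 0))), 0)))  →  pair(pair(pair(pair(b, h(pair(h(pair(0, 0)), 0))), b), b), pair(0, pair(pair(0, h(pair(pair(pair(b, 0), pair(0, 0)), 0))), 0)))   [R2 at 1.1.1.1]
2. pair(pair(pair(pair(b, h(pair(h(pair(0, 0)), 0))), b), b), pair(0, pair(pair(0, h(pair(pair(pair(b, 0), pair(0, 0)), 0))), 0)))  →  pair(pair(pair(pair(b, b), b), b), pair(0, pair(pair(0, h(pair(pair(pair(b, 0), pair(0, 0)), 0))), 0)))   [R2 at 1.1.1.2]
3. pair(pair(pair(pair(b, b), b), b), pair(0, pair(pair(0, h(pair(pair(pair(b, 0), pair(0, 0)), 0))), 0)))  →  pair(pair(pair(pair(b, b), b), b), pair(0, pair(pair(0, b), 0)))   [R2 at 2.2.1.2]

pair(pair(pair(pair(b, b), b), b), pair(0, pair(pair(0, b), 0)))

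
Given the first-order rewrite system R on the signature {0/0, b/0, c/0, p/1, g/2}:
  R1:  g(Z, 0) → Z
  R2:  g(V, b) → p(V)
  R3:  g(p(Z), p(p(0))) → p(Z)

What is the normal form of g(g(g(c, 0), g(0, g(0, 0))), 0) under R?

1. g(g(g(c, 0), g(0, g(0, 0))), 0)  →  g(g(c, 0), g(0, g(0, 0)))   [R1 at ε]
2. g(g(c, 0), g(0, g(0, 0)))  →  g(c, g(0, g(0, 0)))   [R1 at 1]
3. g(c, g(0, g(0, 0)))  →  g(c, g(0, 0))   [R1 at 2.2]
4. g(c, g(0, 0))  →  g(c, 0)   [R1 at 2]
5. g(c, 0)  →  c   [R1 at ε]

c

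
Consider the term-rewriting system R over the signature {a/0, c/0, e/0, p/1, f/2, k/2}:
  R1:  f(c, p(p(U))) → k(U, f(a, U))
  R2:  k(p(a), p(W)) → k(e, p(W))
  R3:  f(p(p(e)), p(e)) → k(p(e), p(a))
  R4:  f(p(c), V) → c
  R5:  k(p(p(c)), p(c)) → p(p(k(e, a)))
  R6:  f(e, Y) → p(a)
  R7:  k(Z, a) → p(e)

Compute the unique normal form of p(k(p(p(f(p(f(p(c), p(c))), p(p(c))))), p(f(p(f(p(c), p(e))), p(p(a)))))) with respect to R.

1. p(k(p(p(f(p(f(p(c), p(c))), p(p(c))))), p(f(p(f(p(c), p(e))), p(p(a))))))  →  p(k(p(p(f(p(c), p(p(c))))), p(f(p(f(p(c), p(e))), p(p(a))))))   [R4 at 1.1.1.1.1.1]
2. p(k(p(p(f(p(c), p(p(c))))), p(f(p(f(p(c), p(e))), p(p(a))))))  →  p(k(p(p(c)), p(f(p(f(p(c), p(e))), p(p(a))))))   [R4 at 1.1.1.1]
3. p(k(p(p(c)), p(f(p(f(p(c), p(e))), p(p(a))))))  →  p(k(p(p(c)), p(f(p(c), p(p(a))))))   [R4 at 1.2.1.1.1]
4. p(k(p(p(c)), p(f(p(c), p(p(a))))))  →  p(k(p(p(c)), p(c)))   [R4 at 1.2.1]
5. p(k(p(p(c)), p(c)))  →  p(p(p(k(e, a))))   [R5 at 1]
6. p(p(p(k(e, a))))  →  p(p(p(p(e))))   [R7 at 1.1.1]

p(p(p(p(e))))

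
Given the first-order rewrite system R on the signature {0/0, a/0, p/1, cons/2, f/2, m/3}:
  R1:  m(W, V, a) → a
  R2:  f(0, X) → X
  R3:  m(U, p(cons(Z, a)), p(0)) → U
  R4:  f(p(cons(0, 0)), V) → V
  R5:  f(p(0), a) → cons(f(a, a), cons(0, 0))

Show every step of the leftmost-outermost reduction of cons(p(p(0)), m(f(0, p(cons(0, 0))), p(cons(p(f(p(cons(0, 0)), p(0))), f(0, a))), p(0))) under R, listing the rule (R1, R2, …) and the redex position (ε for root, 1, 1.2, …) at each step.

cons(p(p(0)), p(cons(0, 0)))

1. cons(p(p(0)), m(f(0, p(cons(0, 0))), p(cons(p(f(p(cons(0, 0)), p(0))), f(0, a))), p(0)))  →  cons(p(p(0)), m(p(cons(0, 0)), p(cons(p(f(p(cons(0, 0)), p(0))), f(0, a))), p(0)))   [R2 at 2.1]
2. cons(p(p(0)), m(p(cons(0, 0)), p(cons(p(f(p(cons(0, 0)), p(0))), f(0, a))), p(0)))  →  cons(p(p(0)), m(p(cons(0, 0)), p(cons(p(p(0)), f(0, a))), p(0)))   [R4 at 2.2.1.1.1]
3. cons(p(p(0)), m(p(cons(0, 0)), p(cons(p(p(0)), f(0, a))), p(0)))  →  cons(p(p(0)), m(p(cons(0, 0)), p(cons(p(p(0)), a)), p(0)))   [R2 at 2.2.1.2]
4. cons(p(p(0)), m(p(cons(0, 0)), p(cons(p(p(0)), a)), p(0)))  →  cons(p(p(0)), p(cons(0, 0)))   [R3 at 2]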